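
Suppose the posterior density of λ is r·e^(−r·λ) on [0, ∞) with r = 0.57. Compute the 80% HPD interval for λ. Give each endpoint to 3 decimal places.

The exponential density is strictly decreasing on [0, ∞), so the HPD interval is anchored at 0: [0, q] with P(λ ≤ q) = 0.80.
q = −ln(1 − 0.80) / 0.57 = 1.6094 / 0.57 = 2.824.

[0.000, 2.824]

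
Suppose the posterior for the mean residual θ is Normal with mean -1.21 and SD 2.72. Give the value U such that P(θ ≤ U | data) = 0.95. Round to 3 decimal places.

3.264

Need U with P(θ ≤ U) = 0.95: U = -1.21 + z_{0.05}·2.72.
z = 1.645; U = -1.21 + 1.645 × 2.72 = 3.264.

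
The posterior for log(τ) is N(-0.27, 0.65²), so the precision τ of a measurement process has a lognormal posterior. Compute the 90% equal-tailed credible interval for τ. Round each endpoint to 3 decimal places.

[0.262, 2.224]

On the log scale the 90% interval is -0.27 ± 1.645 × 0.65 = [-1.3392, 0.7992].
Exponentiate: [e^-1.3392, e^0.7992] = [0.262, 2.224].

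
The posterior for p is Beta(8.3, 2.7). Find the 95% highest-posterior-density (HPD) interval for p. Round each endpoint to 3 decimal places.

[0.513, 0.968]

The posterior is unimodal and skewed, so the HPD interval has equal density at both endpoints and is the shortest 95% interval.
Solving f(0.513) = f(0.968) with F(0.968) − F(0.513) = 0.95 gives [0.513, 0.968].
For comparison, the equal-tailed interval is [0.475, 0.947]; the HPD is narrower and shifted toward the mode.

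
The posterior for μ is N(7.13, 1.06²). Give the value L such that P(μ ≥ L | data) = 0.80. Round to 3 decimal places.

Need L with P(μ ≥ L) = 0.80: L = 7.13 − z_{0.2}·1.06.
z = 0.842; L = 7.13 − 0.842 × 1.06 = 6.238.

6.238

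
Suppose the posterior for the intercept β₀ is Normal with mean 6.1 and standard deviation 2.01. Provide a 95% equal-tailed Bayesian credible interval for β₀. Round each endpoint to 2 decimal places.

The posterior is symmetric, so the 95% equal-tailed interval is β₀ = 6.1 ± z·2.01 with z = 1.960.
Half-width: 1.960 × 2.01 = 3.94.
6.1 − 3.94 = 2.16; 6.1 + 3.94 = 10.04.

[2.16, 10.04]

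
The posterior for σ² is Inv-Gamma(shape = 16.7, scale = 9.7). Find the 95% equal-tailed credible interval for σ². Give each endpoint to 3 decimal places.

Inverse-Gamma(16.7, 9.7) quantiles: F⁻¹(0.025) and F⁻¹(0.975).
Equivalently, 1/σ² ~ Gamma(16.7, rate = 9.7); invert its 0.975 and 0.025 quantiles.
Posterior mean ≈ 0.618, SD ≈ 0.161; a Normal approximation gives roughly [0.302, 0.934].
Exact: lower = 0.379; upper = 1.003.

[0.379, 1.003]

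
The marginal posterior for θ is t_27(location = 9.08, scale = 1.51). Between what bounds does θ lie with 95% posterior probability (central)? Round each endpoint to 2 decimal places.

[5.98, 12.18]

The t_27 distribution is symmetric; the 95% interval is 9.08 ± t·1.51 with t_{0.975,27} = 2.052.
Half-width: 2.052 × 1.51 = 3.10.
9.08 − 3.10 = 5.98; 9.08 + 3.10 = 12.18.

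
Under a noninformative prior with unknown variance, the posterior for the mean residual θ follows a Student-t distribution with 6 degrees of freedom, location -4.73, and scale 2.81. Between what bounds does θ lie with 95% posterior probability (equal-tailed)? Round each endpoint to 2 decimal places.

The t_6 distribution is symmetric; the 95% interval is -4.73 ± t·2.81 with t_{0.975,6} = 2.447.
Half-width: 2.447 × 2.81 = 6.88.
-4.73 − 6.88 = -11.61; -4.73 + 6.88 = 2.15.

[-11.61, 2.15]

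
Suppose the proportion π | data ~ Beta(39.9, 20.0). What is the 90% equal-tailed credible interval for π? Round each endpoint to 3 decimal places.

[0.564, 0.762]

Posterior: Beta(39.9, 20.0).
Equal-tailed 90% interval: the 0.05 and 0.95 quantiles of Beta(39.9, 20.0).
Posterior mean ≈ 0.666, SD ≈ 0.060; a Normal approximation gives roughly [0.567, 0.766].
Exact: F⁻¹(0.05) = 0.564; F⁻¹(0.95) = 0.762.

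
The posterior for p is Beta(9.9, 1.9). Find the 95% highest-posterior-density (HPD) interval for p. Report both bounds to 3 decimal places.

[0.639, 0.995]

The posterior is unimodal and skewed, so the HPD interval has equal density at both endpoints and is the shortest 95% interval.
Solving f(0.639) = f(0.995) with F(0.995) − F(0.639) = 0.95 gives [0.639, 0.995].
For comparison, the equal-tailed interval is [0.593, 0.980]; the HPD is narrower and shifted toward the mode.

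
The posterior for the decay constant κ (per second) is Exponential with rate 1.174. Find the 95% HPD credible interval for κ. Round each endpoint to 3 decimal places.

[0.000, 2.552]

The exponential density is strictly decreasing on [0, ∞), so the HPD interval is anchored at 0: [0, q] with P(κ ≤ q) = 0.95.
q = −ln(1 − 0.95) / 1.174 = 2.9957 / 1.174 = 2.552.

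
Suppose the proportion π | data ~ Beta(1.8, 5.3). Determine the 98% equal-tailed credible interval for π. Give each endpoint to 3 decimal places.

[0.019, 0.670]

Posterior: Beta(1.8, 5.3).
Equal-tailed 98% interval: the 0.01 and 0.99 quantiles of Beta(1.8, 5.3).
Posterior mean ≈ 0.254, SD ≈ 0.153; a Normal approximation gives roughly [-0.102, 0.609].
Exact: F⁻¹(0.01) = 0.019; F⁻¹(0.99) = 0.670.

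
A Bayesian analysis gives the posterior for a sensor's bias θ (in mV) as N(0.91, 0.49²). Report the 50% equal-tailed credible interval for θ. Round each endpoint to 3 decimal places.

The posterior is symmetric, so the 50% equal-tailed interval is θ = 0.91 ± z·0.49 with z = 0.674.
Half-width: 0.674 × 0.49 = 0.330.
0.91 − 0.330 = 0.580; 0.91 + 0.330 = 1.240.

[0.580, 1.240]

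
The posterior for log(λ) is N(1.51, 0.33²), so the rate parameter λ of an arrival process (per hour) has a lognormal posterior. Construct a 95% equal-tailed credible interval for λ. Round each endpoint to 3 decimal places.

On the log scale the 95% interval is 1.51 ± 1.960 × 0.33 = [0.8632, 2.1568].
Exponentiate: [e^0.8632, e^2.1568] = [2.371, 8.643].

[2.371, 8.643]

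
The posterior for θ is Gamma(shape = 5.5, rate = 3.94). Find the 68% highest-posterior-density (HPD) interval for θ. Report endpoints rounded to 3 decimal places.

The posterior is unimodal and skewed, so the HPD interval has equal density at both endpoints and is the shortest 68% interval.
Solving f(0.680) = f(1.778) with F(1.778) − F(0.680) = 0.68 gives [0.680, 1.778].
For comparison, the equal-tailed interval is [0.821, 1.969]; the HPD is narrower and shifted toward the mode.

[0.680, 1.778]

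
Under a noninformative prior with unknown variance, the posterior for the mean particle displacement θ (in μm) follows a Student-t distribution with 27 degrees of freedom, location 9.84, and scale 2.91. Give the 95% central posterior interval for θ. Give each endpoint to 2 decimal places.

The t_27 distribution is symmetric; the 95% interval is 9.84 ± t·2.91 with t_{0.975,27} = 2.052.
Half-width: 2.052 × 2.91 = 5.97.
9.84 − 5.97 = 3.87; 9.84 + 5.97 = 15.81.

[3.87, 15.81]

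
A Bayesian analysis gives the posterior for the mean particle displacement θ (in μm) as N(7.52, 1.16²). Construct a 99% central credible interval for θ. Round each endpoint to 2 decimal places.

[4.53, 10.51]

The posterior is symmetric, so the 99% equal-tailed interval is θ = 7.52 ± z·1.16 with z = 2.576.
Half-width: 2.576 × 1.16 = 2.99.
7.52 − 2.99 = 4.53; 7.52 + 2.99 = 10.51.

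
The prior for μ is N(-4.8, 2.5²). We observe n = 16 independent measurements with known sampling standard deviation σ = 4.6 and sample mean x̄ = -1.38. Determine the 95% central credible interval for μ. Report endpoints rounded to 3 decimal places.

Posterior precision = 1/2.5² + 16/4.6² = 0.1600 + 0.7561 = 0.9161, so posterior SD = 1.0448.
Posterior mean = (-4.8/2.5² + 16·-1.38/4.6²) / 0.9161 = -1.9773.
Interval: -1.9773 ± 1.960 × 1.0448 → [-4.025, 0.070].

[-4.025, 0.070]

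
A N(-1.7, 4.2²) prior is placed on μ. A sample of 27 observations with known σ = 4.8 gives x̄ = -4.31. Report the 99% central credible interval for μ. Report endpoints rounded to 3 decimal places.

[-6.513, -1.866]

Posterior precision = 1/4.2² + 27/4.8² = 0.0567 + 1.1719 = 1.2286, so posterior SD = 0.9022.
Posterior mean = (-1.7/4.2² + 27·-4.31/4.8²) / 1.2286 = -4.1896.
Interval: -4.1896 ± 2.576 × 0.9022 → [-6.513, -1.866].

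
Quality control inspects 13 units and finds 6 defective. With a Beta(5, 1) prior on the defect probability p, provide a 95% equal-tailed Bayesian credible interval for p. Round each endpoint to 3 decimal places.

Posterior: Beta(5+6, 1+7) = Beta(11, 8).
Equal-tailed 95% interval: the 0.025 and 0.975 quantiles of Beta(11, 8).
Posterior mean ≈ 0.579, SD ≈ 0.110; a Normal approximation gives roughly [0.363, 0.795].
Exact: F⁻¹(0.025) = 0.357; F⁻¹(0.975) = 0.785.

[0.357, 0.785]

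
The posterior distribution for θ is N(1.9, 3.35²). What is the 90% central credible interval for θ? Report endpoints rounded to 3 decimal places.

The posterior is symmetric, so the 90% equal-tailed interval is θ = 1.9 ± z·3.35 with z = 1.645.
Half-width: 1.645 × 3.35 = 5.510.
1.9 − 5.510 = -3.610; 1.9 + 5.510 = 7.410.

[-3.610, 7.410]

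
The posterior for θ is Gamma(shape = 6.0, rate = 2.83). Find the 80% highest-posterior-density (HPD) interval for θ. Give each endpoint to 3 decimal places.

The posterior is unimodal and skewed, so the HPD interval has equal density at both endpoints and is the shortest 80% interval.
Solving f(0.927) = f(3.005) with F(3.005) − F(0.927) = 0.80 gives [0.927, 3.005].
For comparison, the equal-tailed interval is [1.114, 3.277]; the HPD is narrower and shifted toward the mode.

[0.927, 3.005]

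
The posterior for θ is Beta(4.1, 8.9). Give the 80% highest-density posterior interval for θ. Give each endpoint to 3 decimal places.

The posterior is unimodal and skewed, so the HPD interval has equal density at both endpoints and is the shortest 80% interval.
Solving f(0.141) = f(0.460) with F(0.460) − F(0.141) = 0.80 gives [0.141, 0.460].
For comparison, the equal-tailed interval is [0.160, 0.484]; the HPD is narrower and shifted toward the mode.

[0.141, 0.460]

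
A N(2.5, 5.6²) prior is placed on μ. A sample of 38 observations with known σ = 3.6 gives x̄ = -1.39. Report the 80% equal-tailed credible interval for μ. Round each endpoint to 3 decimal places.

[-2.093, -0.604]

Posterior precision = 1/5.6² + 38/3.6² = 0.0319 + 2.9321 = 2.9640, so posterior SD = 0.5808.
Posterior mean = (2.5/5.6² + 38·-1.39/3.6²) / 2.9640 = -1.3481.
Interval: -1.3481 ± 1.282 × 0.5808 → [-2.093, -0.604].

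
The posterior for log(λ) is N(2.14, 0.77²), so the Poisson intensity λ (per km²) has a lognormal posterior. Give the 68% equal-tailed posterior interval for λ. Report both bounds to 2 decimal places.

On the log scale the 68% interval is 2.14 ± 0.994 × 0.77 = [1.3743, 2.9057].
Exponentiate: [e^1.3743, e^2.9057] = [3.95, 18.28].

[3.95, 18.28]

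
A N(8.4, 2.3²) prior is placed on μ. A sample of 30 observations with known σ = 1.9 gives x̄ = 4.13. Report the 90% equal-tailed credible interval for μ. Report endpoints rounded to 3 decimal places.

[3.661, 4.789]

Posterior precision = 1/2.3² + 30/1.9² = 0.1890 + 8.3102 = 8.4993, so posterior SD = 0.3430.
Posterior mean = (8.4/2.3² + 30·4.13/1.9²) / 8.4993 = 4.2250.
Interval: 4.2250 ± 1.645 × 0.3430 → [3.661, 4.789].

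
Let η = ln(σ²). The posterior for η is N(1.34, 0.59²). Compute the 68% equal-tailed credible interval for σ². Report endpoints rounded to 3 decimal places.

On the log scale the 68% interval is 1.34 ± 0.994 × 0.59 = [0.7533, 1.9267].
Exponentiate: [e^0.7533, e^1.9267] = [2.124, 6.867].

[2.124, 6.867]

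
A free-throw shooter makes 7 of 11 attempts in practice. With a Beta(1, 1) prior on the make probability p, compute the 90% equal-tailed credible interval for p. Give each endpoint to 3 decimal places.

[0.391, 0.819]

Posterior: Beta(1+7, 1+4) = Beta(8, 5).
Equal-tailed 90% interval: the 0.05 and 0.95 quantiles of Beta(8, 5).
Posterior mean ≈ 0.615, SD ≈ 0.130; a Normal approximation gives roughly [0.402, 0.829].
Exact: F⁻¹(0.05) = 0.391; F⁻¹(0.95) = 0.819.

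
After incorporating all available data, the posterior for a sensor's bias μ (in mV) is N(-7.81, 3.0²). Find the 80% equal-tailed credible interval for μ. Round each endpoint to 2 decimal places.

The posterior is symmetric, so the 80% equal-tailed interval is μ = -7.81 ± z·3.0 with z = 1.282.
Half-width: 1.282 × 3.0 = 3.84.
-7.81 − 3.84 = -11.65; -7.81 + 3.84 = -3.97.

[-11.65, -3.97]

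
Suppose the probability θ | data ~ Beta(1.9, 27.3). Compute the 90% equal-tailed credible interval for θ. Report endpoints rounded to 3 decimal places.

[0.011, 0.152]

Posterior: Beta(1.9, 27.3).
Equal-tailed 90% interval: the 0.05 and 0.95 quantiles of Beta(1.9, 27.3).
Posterior mean ≈ 0.065, SD ≈ 0.045; a Normal approximation gives roughly [-0.009, 0.139].
Exact: F⁻¹(0.05) = 0.011; F⁻¹(0.95) = 0.152.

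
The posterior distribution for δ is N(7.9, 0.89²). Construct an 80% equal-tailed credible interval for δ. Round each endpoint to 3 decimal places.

[6.759, 9.041]

The posterior is symmetric, so the 80% equal-tailed interval is δ = 7.9 ± z·0.89 with z = 1.282.
Half-width: 1.282 × 0.89 = 1.141.
7.9 − 1.141 = 6.759; 7.9 + 1.141 = 9.041.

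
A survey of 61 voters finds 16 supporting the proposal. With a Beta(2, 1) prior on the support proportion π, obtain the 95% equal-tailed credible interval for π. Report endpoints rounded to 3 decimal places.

[0.179, 0.397]

Posterior: Beta(2+16, 1+45) = Beta(18, 46).
Equal-tailed 95% interval: the 0.025 and 0.975 quantiles of Beta(18, 46).
Posterior mean ≈ 0.281, SD ≈ 0.056; a Normal approximation gives roughly [0.172, 0.391].
Exact: F⁻¹(0.025) = 0.179; F⁻¹(0.975) = 0.397.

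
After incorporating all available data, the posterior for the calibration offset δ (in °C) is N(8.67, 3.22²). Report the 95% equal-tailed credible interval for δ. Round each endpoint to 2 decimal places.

The posterior is symmetric, so the 95% equal-tailed interval is δ = 8.67 ± z·3.22 with z = 1.960.
Half-width: 1.960 × 3.22 = 6.31.
8.67 − 6.31 = 2.36; 8.67 + 6.31 = 14.98.

[2.36, 14.98]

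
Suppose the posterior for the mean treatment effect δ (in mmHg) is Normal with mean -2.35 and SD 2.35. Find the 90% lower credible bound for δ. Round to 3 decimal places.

-5.362

Need L with P(δ ≥ L) = 0.90: L = -2.35 − z_{0.1}·2.35.
z = 1.282; L = -2.35 − 1.282 × 2.35 = -5.362.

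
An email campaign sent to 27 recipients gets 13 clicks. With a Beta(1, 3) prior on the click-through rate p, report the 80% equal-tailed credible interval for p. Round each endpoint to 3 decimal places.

Posterior: Beta(1+13, 3+14) = Beta(14, 17).
Equal-tailed 80% interval: the 0.1 and 0.9 quantiles of Beta(14, 17).
Posterior mean ≈ 0.452, SD ≈ 0.088; a Normal approximation gives roughly [0.339, 0.564].
Exact: F⁻¹(0.1) = 0.338; F⁻¹(0.9) = 0.566.

[0.338, 0.566]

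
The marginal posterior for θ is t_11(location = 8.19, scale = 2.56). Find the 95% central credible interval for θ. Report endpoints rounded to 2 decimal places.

The t_11 distribution is symmetric; the 95% interval is 8.19 ± t·2.56 with t_{0.975,11} = 2.201.
Half-width: 2.201 × 2.56 = 5.63.
8.19 − 5.63 = 2.56; 8.19 + 5.63 = 13.82.

[2.56, 13.82]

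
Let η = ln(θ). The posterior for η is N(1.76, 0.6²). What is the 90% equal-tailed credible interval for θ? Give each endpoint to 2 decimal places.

[2.17, 15.59]

On the log scale the 90% interval is 1.76 ± 1.645 × 0.6 = [0.7731, 2.7469].
Exponentiate: [e^0.7731, e^2.7469] = [2.17, 15.59].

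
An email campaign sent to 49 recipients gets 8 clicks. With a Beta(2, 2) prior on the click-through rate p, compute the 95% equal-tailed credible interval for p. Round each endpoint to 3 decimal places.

Posterior: Beta(2+8, 2+41) = Beta(10, 43).
Equal-tailed 95% interval: the 0.025 and 0.975 quantiles of Beta(10, 43).
Posterior mean ≈ 0.189, SD ≈ 0.053; a Normal approximation gives roughly [0.084, 0.293].
Exact: F⁻¹(0.025) = 0.096; F⁻¹(0.975) = 0.303.

[0.096, 0.303]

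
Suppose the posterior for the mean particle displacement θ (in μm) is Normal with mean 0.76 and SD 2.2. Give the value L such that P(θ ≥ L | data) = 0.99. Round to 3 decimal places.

-4.358

Need L with P(θ ≥ L) = 0.99: L = 0.76 − z_{0.01}·2.2.
z = 2.326; L = 0.76 − 2.326 × 2.2 = -4.358.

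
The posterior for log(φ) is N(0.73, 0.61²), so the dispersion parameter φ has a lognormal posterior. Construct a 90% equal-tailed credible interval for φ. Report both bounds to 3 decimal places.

[0.761, 5.660]

On the log scale the 90% interval is 0.73 ± 1.645 × 0.61 = [-0.2734, 1.7334].
Exponentiate: [e^-0.2734, e^1.7334] = [0.761, 5.660].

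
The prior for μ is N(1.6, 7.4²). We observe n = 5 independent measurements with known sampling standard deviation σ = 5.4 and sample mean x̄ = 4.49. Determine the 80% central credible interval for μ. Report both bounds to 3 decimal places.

Posterior precision = 1/7.4² + 5/5.4² = 0.0183 + 0.1715 = 0.1897, so posterior SD = 2.2958.
Posterior mean = (1.6/7.4² + 5·4.49/5.4²) / 0.1897 = 4.2118.
Interval: 4.2118 ± 1.282 × 2.2958 → [1.270, 7.154].

[1.270, 7.154]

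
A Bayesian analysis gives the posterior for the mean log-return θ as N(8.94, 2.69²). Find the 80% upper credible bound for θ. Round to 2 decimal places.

11.20

Need U with P(θ ≤ U) = 0.80: U = 8.94 + z_{0.2}·2.69.
z = 0.842; U = 8.94 + 0.842 × 2.69 = 11.20.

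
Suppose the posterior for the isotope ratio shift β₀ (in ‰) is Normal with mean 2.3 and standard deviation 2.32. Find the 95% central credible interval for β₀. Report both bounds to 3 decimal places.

The posterior is symmetric, so the 95% equal-tailed interval is β₀ = 2.3 ± z·2.32 with z = 1.960.
Half-width: 1.960 × 2.32 = 4.547.
2.3 − 4.547 = -2.247; 2.3 + 4.547 = 6.847.

[-2.247, 6.847]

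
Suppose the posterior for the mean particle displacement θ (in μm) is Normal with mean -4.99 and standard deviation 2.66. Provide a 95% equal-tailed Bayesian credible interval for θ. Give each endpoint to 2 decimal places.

[-10.20, 0.22]

The posterior is symmetric, so the 95% equal-tailed interval is θ = -4.99 ± z·2.66 with z = 1.960.
Half-width: 1.960 × 2.66 = 5.21.
-4.99 − 5.21 = -10.20; -4.99 + 5.21 = 0.22.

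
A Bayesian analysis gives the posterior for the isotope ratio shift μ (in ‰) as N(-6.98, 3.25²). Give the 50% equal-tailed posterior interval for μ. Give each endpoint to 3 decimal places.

[-9.172, -4.788]

The posterior is symmetric, so the 50% equal-tailed interval is μ = -6.98 ± z·3.25 with z = 0.674.
Half-width: 0.674 × 3.25 = 2.192.
-6.98 − 2.192 = -9.172; -6.98 + 2.192 = -4.788.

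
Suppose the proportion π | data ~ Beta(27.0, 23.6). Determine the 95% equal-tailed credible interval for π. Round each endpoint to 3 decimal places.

Posterior: Beta(27.0, 23.6).
Equal-tailed 95% interval: the 0.025 and 0.975 quantiles of Beta(27.0, 23.6).
Posterior mean ≈ 0.534, SD ≈ 0.069; a Normal approximation gives roughly [0.397, 0.670].
Exact: F⁻¹(0.025) = 0.397; F⁻¹(0.975) = 0.668.

[0.397, 0.668]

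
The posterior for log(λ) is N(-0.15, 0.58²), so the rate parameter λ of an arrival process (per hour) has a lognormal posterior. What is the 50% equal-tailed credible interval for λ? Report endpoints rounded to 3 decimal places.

[0.582, 1.273]

On the log scale the 50% interval is -0.15 ± 0.674 × 0.58 = [-0.5412, 0.2412].
Exponentiate: [e^-0.5412, e^0.2412] = [0.582, 1.273].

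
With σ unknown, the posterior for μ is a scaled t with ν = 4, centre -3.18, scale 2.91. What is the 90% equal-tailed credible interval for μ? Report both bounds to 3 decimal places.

The t_4 distribution is symmetric; the 90% interval is -3.18 ± t·2.91 with t_{0.95,4} = 2.132.
Half-width: 2.132 × 2.91 = 6.204.
-3.18 − 6.204 = -9.384; -3.18 + 6.204 = 3.024.

[-9.384, 3.024]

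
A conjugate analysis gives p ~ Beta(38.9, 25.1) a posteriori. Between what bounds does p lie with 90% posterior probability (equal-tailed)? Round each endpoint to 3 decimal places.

Posterior: Beta(38.9, 25.1).
Equal-tailed 90% interval: the 0.05 and 0.95 quantiles of Beta(38.9, 25.1).
Posterior mean ≈ 0.608, SD ≈ 0.061; a Normal approximation gives roughly [0.508, 0.707].
Exact: F⁻¹(0.05) = 0.506; F⁻¹(0.95) = 0.706.

[0.506, 0.706]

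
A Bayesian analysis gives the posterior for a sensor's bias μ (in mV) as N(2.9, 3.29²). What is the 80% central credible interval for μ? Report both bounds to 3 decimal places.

[-1.316, 7.116]

The posterior is symmetric, so the 80% equal-tailed interval is μ = 2.9 ± z·3.29 with z = 1.282.
Half-width: 1.282 × 3.29 = 4.216.
2.9 − 4.216 = -1.316; 2.9 + 4.216 = 7.116.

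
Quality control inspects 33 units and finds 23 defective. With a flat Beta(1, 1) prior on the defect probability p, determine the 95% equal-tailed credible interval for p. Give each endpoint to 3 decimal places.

[0.525, 0.826]

Posterior: Beta(1+23, 1+10) = Beta(24, 11).
Equal-tailed 95% interval: the 0.025 and 0.975 quantiles of Beta(24, 11).
Posterior mean ≈ 0.686, SD ≈ 0.077; a Normal approximation gives roughly [0.534, 0.837].
Exact: F⁻¹(0.025) = 0.525; F⁻¹(0.975) = 0.826.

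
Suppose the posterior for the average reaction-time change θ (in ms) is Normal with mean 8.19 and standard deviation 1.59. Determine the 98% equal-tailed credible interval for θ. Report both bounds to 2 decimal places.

The posterior is symmetric, so the 98% equal-tailed interval is θ = 8.19 ± z·1.59 with z = 2.326.
Half-width: 2.326 × 1.59 = 3.70.
8.19 − 3.70 = 4.49; 8.19 + 3.70 = 11.89.

[4.49, 11.89]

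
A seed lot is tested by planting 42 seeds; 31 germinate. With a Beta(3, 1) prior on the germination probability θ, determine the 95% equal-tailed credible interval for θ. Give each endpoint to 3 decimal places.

[0.605, 0.854]

Posterior: Beta(3+31, 1+11) = Beta(34, 12).
Equal-tailed 95% interval: the 0.025 and 0.975 quantiles of Beta(34, 12).
Posterior mean ≈ 0.739, SD ≈ 0.064; a Normal approximation gives roughly [0.614, 0.865].
Exact: F⁻¹(0.025) = 0.605; F⁻¹(0.975) = 0.854.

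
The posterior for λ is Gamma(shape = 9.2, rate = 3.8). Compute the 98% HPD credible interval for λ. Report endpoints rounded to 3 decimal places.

[0.835, 4.442]

The posterior is unimodal and skewed, so the HPD interval has equal density at both endpoints and is the shortest 98% interval.
Solving f(0.835) = f(4.442) with F(4.442) − F(0.835) = 0.98 gives [0.835, 4.442].
For comparison, the equal-tailed interval is [0.955, 4.653]; the HPD is narrower and shifted toward the mode.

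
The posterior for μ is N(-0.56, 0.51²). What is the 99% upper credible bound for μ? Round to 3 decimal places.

Need U with P(μ ≤ U) = 0.99: U = -0.56 + z_{0.01}·0.51.
z = 2.326; U = -0.56 + 2.326 × 0.51 = 0.626.

0.626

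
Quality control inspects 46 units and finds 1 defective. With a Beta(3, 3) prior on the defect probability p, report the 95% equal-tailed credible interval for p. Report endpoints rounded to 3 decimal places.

Posterior: Beta(3+1, 3+45) = Beta(4, 48).
Equal-tailed 95% interval: the 0.025 and 0.975 quantiles of Beta(4, 48).
Posterior mean ≈ 0.077, SD ≈ 0.037; a Normal approximation gives roughly [0.005, 0.149].
Exact: F⁻¹(0.025) = 0.022; F⁻¹(0.975) = 0.162.

[0.022, 0.162]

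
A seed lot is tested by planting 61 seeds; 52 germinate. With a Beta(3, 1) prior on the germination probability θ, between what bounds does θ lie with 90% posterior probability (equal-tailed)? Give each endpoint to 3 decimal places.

[0.767, 0.913]

Posterior: Beta(3+52, 1+9) = Beta(55, 10).
Equal-tailed 90% interval: the 0.05 and 0.95 quantiles of Beta(55, 10).
Posterior mean ≈ 0.846, SD ≈ 0.044; a Normal approximation gives roughly [0.773, 0.919].
Exact: F⁻¹(0.05) = 0.767; F⁻¹(0.95) = 0.913.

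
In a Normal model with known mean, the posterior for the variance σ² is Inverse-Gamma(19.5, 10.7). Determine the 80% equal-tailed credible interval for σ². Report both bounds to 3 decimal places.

[0.422, 0.759]

Inverse-Gamma(19.5, 10.7) quantiles: F⁻¹(0.1) and F⁻¹(0.9).
Equivalently, 1/σ² ~ Gamma(19.5, rate = 10.7); invert its 0.9 and 0.1 quantiles.
Posterior mean ≈ 0.578, SD ≈ 0.138; a Normal approximation gives roughly [0.401, 0.756].
Exact: lower = 0.422; upper = 0.759.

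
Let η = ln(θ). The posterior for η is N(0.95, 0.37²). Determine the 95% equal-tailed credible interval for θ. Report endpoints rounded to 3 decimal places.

[1.252, 5.340]

On the log scale the 95% interval is 0.95 ± 1.960 × 0.37 = [0.2248, 1.6752].
Exponentiate: [e^0.2248, e^1.6752] = [1.252, 5.340].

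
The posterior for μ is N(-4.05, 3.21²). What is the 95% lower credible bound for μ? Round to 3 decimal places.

Need L with P(μ ≥ L) = 0.95: L = -4.05 − z_{0.05}·3.21.
z = 1.645; L = -4.05 − 1.645 × 3.21 = -9.330.

-9.330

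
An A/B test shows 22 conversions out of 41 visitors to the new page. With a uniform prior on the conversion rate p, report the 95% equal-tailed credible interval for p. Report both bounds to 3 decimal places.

Posterior: Beta(1+22, 1+19) = Beta(23, 20).
Equal-tailed 95% interval: the 0.025 and 0.975 quantiles of Beta(23, 20).
Posterior mean ≈ 0.535, SD ≈ 0.075; a Normal approximation gives roughly [0.388, 0.682].
Exact: F⁻¹(0.025) = 0.387; F⁻¹(0.975) = 0.680.

[0.387, 0.680]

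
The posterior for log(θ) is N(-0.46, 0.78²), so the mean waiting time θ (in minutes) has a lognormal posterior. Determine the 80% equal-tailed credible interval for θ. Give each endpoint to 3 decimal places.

[0.232, 1.715]

On the log scale the 80% interval is -0.46 ± 1.282 × 0.78 = [-1.4596, 0.5396].
Exponentiate: [e^-1.4596, e^0.5396] = [0.232, 1.715].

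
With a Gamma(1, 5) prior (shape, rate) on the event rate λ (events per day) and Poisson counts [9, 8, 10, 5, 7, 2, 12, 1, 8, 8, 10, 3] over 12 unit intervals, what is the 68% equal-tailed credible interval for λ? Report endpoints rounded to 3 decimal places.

Posterior: Gamma(1+83, 5+12) = Gamma(84, 17) (shape, rate).
Equal-tailed 68% interval: Gamma(84, 17) quantiles at 0.16 and 0.84.
Posterior mean ≈ 4.941, SD ≈ 0.539; a Normal approximation gives roughly [4.405, 5.477].
Exact: lower = 4.406; upper = 5.476.

[4.406, 5.476]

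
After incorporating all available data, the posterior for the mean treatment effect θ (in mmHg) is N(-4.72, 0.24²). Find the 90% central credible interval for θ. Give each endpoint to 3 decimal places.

The posterior is symmetric, so the 90% equal-tailed interval is θ = -4.72 ± z·0.24 with z = 1.645.
Half-width: 1.645 × 0.24 = 0.395.
-4.72 − 0.395 = -5.115; -4.72 + 0.395 = -4.325.

[-5.115, -4.325]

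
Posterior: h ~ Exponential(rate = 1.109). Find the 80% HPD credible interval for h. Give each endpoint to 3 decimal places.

[0.000, 1.451]

The exponential density is strictly decreasing on [0, ∞), so the HPD interval is anchored at 0: [0, q] with P(h ≤ q) = 0.80.
q = −ln(1 − 0.80) / 1.109 = 1.6094 / 1.109 = 1.451.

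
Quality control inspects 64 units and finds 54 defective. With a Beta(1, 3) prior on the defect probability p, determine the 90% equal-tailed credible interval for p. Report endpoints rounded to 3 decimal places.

[0.726, 0.881]

Posterior: Beta(1+54, 3+10) = Beta(55, 13).
Equal-tailed 90% interval: the 0.05 and 0.95 quantiles of Beta(55, 13).
Posterior mean ≈ 0.809, SD ≈ 0.047; a Normal approximation gives roughly [0.731, 0.887].
Exact: F⁻¹(0.05) = 0.726; F⁻¹(0.95) = 0.881.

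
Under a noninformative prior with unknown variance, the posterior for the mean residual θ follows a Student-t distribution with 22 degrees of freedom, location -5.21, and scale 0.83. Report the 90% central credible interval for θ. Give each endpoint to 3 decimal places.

[-6.635, -3.785]

The t_22 distribution is symmetric; the 90% interval is -5.21 ± t·0.83 with t_{0.95,22} = 1.717.
Half-width: 1.717 × 0.83 = 1.425.
-5.21 − 1.425 = -6.635; -5.21 + 1.425 = -3.785.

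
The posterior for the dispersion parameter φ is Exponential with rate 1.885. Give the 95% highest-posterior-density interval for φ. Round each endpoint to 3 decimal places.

The exponential density is strictly decreasing on [0, ∞), so the HPD interval is anchored at 0: [0, q] with P(φ ≤ q) = 0.95.
q = −ln(1 − 0.95) / 1.885 = 2.9957 / 1.885 = 1.589.

[0.000, 1.589]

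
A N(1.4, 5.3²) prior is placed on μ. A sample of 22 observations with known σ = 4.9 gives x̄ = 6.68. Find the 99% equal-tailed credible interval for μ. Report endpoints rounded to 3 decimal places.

Posterior precision = 1/5.3² + 22/4.9² = 0.0356 + 0.9163 = 0.9519, so posterior SD = 1.0250.
Posterior mean = (1.4/5.3² + 22·6.68/4.9²) / 0.9519 = 6.4825.
Interval: 6.4825 ± 2.576 × 1.0250 → [3.842, 9.123].

[3.842, 9.123]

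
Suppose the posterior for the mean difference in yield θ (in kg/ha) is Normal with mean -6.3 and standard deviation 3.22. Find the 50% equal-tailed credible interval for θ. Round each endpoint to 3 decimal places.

The posterior is symmetric, so the 50% equal-tailed interval is θ = -6.3 ± z·3.22 with z = 0.674.
Half-width: 0.674 × 3.22 = 2.172.
-6.3 − 2.172 = -8.472; -6.3 + 2.172 = -4.128.

[-8.472, -4.128]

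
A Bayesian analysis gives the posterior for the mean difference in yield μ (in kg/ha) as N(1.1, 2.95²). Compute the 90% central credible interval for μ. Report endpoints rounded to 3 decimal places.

The posterior is symmetric, so the 90% equal-tailed interval is μ = 1.1 ± z·2.95 with z = 1.645.
Half-width: 1.645 × 2.95 = 4.852.
1.1 − 4.852 = -3.752; 1.1 + 4.852 = 5.952.

[-3.752, 5.952]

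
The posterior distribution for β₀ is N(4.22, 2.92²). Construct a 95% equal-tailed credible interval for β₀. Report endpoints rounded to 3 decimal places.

[-1.503, 9.943]

The posterior is symmetric, so the 95% equal-tailed interval is β₀ = 4.22 ± z·2.92 with z = 1.960.
Half-width: 1.960 × 2.92 = 5.723.
4.22 − 5.723 = -1.503; 4.22 + 5.723 = 9.943.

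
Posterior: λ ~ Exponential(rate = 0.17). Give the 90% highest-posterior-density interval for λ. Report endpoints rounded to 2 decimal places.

[0.00, 13.54]

The exponential density is strictly decreasing on [0, ∞), so the HPD interval is anchored at 0: [0, q] with P(λ ≤ q) = 0.90.
q = −ln(1 − 0.90) / 0.17 = 2.3026 / 0.17 = 13.54.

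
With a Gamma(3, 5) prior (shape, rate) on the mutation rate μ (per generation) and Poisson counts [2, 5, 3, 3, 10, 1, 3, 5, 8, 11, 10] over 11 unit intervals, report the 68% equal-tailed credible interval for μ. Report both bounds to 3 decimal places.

Posterior: Gamma(3+61, 5+11) = Gamma(64, 16) (shape, rate).
Equal-tailed 68% interval: Gamma(64, 16) quantiles at 0.16 and 0.84.
Posterior mean ≈ 4.000, SD ≈ 0.500; a Normal approximation gives roughly [3.503, 4.497].
Exact: lower = 3.504; upper = 4.496.

[3.504, 4.496]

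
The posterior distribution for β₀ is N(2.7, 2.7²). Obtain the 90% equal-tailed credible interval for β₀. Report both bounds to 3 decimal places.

[-1.741, 7.141]

The posterior is symmetric, so the 90% equal-tailed interval is β₀ = 2.7 ± z·2.7 with z = 1.645.
Half-width: 1.645 × 2.7 = 4.441.
2.7 − 4.441 = -1.741; 2.7 + 4.441 = 7.141.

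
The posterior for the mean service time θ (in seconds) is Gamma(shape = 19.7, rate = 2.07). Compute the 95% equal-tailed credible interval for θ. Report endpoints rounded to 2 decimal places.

[5.79, 14.16]

Posterior: Gamma(shape 19.7, rate 2.07).
Equal-tailed 95% interval: Gamma(19.7, 2.07) quantiles at 0.025 and 0.975.
Posterior mean ≈ 9.52, SD ≈ 2.14; a Normal approximation gives roughly [5.31, 13.72].
Exact: lower = 5.79; upper = 14.16.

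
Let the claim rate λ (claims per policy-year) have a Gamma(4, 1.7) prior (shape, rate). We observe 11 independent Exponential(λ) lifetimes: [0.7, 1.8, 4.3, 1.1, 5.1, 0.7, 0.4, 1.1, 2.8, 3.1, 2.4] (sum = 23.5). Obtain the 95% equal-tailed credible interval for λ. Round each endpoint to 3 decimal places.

Posterior: Gamma(4+11, 1.7+23.5) = Gamma(15, 25.2) (shape, rate).
Equal-tailed 95% interval: Gamma(15, 25.2) quantiles at 0.025 and 0.975.
Posterior mean ≈ 0.595, SD ≈ 0.154; a Normal approximation gives roughly [0.294, 0.896].
Exact: lower = 0.333; upper = 0.932.

[0.333, 0.932]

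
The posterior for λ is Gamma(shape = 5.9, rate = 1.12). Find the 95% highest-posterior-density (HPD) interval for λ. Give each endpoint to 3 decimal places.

The posterior is unimodal and skewed, so the HPD interval has equal density at both endpoints and is the shortest 95% interval.
Solving f(1.519) = f(9.574) with F(9.574) − F(1.519) = 0.95 gives [1.519, 9.574].
For comparison, the equal-tailed interval is [1.913, 10.292]; the HPD is narrower and shifted toward the mode.

[1.519, 9.574]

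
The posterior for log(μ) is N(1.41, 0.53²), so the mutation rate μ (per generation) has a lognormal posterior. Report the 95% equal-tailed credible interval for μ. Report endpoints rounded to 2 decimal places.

[1.45, 11.57]

On the log scale the 95% interval is 1.41 ± 1.960 × 0.53 = [0.3712, 2.4488].
Exponentiate: [e^0.3712, e^2.4488] = [1.45, 11.57].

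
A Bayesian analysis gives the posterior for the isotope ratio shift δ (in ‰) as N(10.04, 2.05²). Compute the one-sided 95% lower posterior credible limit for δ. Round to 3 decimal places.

Need L with P(δ ≥ L) = 0.95: L = 10.04 − z_{0.05}·2.05.
z = 1.645; L = 10.04 − 1.645 × 2.05 = 6.668.

6.668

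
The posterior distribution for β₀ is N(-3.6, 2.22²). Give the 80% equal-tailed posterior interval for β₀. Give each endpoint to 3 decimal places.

[-6.445, -0.755]

The posterior is symmetric, so the 80% equal-tailed interval is β₀ = -3.6 ± z·2.22 with z = 1.282.
Half-width: 1.282 × 2.22 = 2.845.
-3.6 − 2.845 = -6.445; -3.6 + 2.845 = -0.755.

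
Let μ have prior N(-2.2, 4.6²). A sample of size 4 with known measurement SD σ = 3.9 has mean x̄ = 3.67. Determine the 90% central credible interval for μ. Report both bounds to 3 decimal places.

[-0.177, 5.729]

Posterior precision = 1/4.6² + 4/3.9² = 0.0473 + 0.2630 = 0.3102, so posterior SD = 1.7953.
Posterior mean = (-2.2/4.6² + 4·3.67/3.9²) / 0.3102 = 2.7758.
Interval: 2.7758 ± 1.645 × 1.7953 → [-0.177, 5.729].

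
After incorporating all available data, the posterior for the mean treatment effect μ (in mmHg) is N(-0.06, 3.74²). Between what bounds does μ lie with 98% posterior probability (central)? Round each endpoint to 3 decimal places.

[-8.761, 8.641]

The posterior is symmetric, so the 98% equal-tailed interval is μ = -0.06 ± z·3.74 with z = 2.326.
Half-width: 2.326 × 3.74 = 8.701.
-0.06 − 8.701 = -8.761; -0.06 + 8.701 = 8.641.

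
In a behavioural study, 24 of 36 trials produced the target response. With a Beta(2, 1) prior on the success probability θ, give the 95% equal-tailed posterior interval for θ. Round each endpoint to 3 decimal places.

[0.513, 0.804]

Posterior: Beta(2+24, 1+12) = Beta(26, 13).
Equal-tailed 95% interval: the 0.025 and 0.975 quantiles of Beta(26, 13).
Posterior mean ≈ 0.667, SD ≈ 0.075; a Normal approximation gives roughly [0.521, 0.813].
Exact: F⁻¹(0.025) = 0.513; F⁻¹(0.975) = 0.804.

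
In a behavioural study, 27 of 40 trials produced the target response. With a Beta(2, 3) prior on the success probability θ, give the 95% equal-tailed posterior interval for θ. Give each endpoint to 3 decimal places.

Posterior: Beta(2+27, 3+13) = Beta(29, 16).
Equal-tailed 95% interval: the 0.025 and 0.975 quantiles of Beta(29, 16).
Posterior mean ≈ 0.644, SD ≈ 0.071; a Normal approximation gives roughly [0.506, 0.783].
Exact: F⁻¹(0.025) = 0.501; F⁻¹(0.975) = 0.776.

[0.501, 0.776]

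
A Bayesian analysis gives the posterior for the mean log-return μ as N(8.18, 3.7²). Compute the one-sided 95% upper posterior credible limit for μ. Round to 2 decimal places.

Need U with P(μ ≤ U) = 0.95: U = 8.18 + z_{0.05}·3.7.
z = 1.645; U = 8.18 + 1.645 × 3.7 = 14.27.

14.27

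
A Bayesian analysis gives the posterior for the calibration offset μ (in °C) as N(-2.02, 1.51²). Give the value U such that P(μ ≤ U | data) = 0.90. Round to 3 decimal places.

-0.085

Need U with P(μ ≤ U) = 0.90: U = -2.02 + z_{0.1}·1.51.
z = 1.282; U = -2.02 + 1.282 × 1.51 = -0.085.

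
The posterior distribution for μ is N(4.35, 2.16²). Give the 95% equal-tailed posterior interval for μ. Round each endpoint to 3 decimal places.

The posterior is symmetric, so the 95% equal-tailed interval is μ = 4.35 ± z·2.16 with z = 1.960.
Half-width: 1.960 × 2.16 = 4.234.
4.35 − 4.234 = 0.116; 4.35 + 4.234 = 8.584.

[0.116, 8.584]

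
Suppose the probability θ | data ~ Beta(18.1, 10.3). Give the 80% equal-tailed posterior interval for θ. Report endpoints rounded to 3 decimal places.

Posterior: Beta(18.1, 10.3).
Equal-tailed 80% interval: the 0.1 and 0.9 quantiles of Beta(18.1, 10.3).
Posterior mean ≈ 0.637, SD ≈ 0.089; a Normal approximation gives roughly [0.524, 0.751].
Exact: F⁻¹(0.1) = 0.520; F⁻¹(0.9) = 0.750.

[0.520, 0.750]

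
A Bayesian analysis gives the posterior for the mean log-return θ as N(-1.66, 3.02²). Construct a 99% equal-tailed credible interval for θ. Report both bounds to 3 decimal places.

[-9.439, 6.119]

The posterior is symmetric, so the 99% equal-tailed interval is θ = -1.66 ± z·3.02 with z = 2.576.
Half-width: 2.576 × 3.02 = 7.779.
-1.66 − 7.779 = -9.439; -1.66 + 7.779 = 6.119.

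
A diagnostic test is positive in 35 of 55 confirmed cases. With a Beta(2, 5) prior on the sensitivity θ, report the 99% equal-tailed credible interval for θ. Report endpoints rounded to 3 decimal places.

[0.434, 0.748]

Posterior: Beta(2+35, 5+20) = Beta(37, 25).
Equal-tailed 99% interval: the 0.005 and 0.995 quantiles of Beta(37, 25).
Posterior mean ≈ 0.597, SD ≈ 0.062; a Normal approximation gives roughly [0.438, 0.756].
Exact: F⁻¹(0.005) = 0.434; F⁻¹(0.995) = 0.748.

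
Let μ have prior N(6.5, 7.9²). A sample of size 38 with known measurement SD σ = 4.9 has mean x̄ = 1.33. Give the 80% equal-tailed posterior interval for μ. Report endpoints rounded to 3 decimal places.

[0.368, 2.395]

Posterior precision = 1/7.9² + 38/4.9² = 0.0160 + 1.5827 = 1.5987, so posterior SD = 0.7909.
Posterior mean = (6.5/7.9² + 38·1.33/4.9²) / 1.5987 = 1.3818.
Interval: 1.3818 ± 1.282 × 0.7909 → [0.368, 2.395].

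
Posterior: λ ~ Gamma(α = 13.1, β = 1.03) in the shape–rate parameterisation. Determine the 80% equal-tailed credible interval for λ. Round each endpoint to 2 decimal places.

Posterior: Gamma(shape 13.1, rate 1.03).
Equal-tailed 80% interval: Gamma(13.1, 1.03) quantiles at 0.1 and 0.9.
Posterior mean ≈ 12.72, SD ≈ 3.51; a Normal approximation gives roughly [8.22, 17.22].
Exact: lower = 8.47; upper = 17.38.

[8.47, 17.38]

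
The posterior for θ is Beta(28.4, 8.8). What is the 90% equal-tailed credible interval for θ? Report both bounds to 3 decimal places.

[0.643, 0.868]

Posterior: Beta(28.4, 8.8).
Equal-tailed 90% interval: the 0.05 and 0.95 quantiles of Beta(28.4, 8.8).
Posterior mean ≈ 0.763, SD ≈ 0.069; a Normal approximation gives roughly [0.650, 0.877].
Exact: F⁻¹(0.05) = 0.643; F⁻¹(0.95) = 0.868.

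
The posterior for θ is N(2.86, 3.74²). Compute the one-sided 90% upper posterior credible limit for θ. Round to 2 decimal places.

Need U with P(θ ≤ U) = 0.90: U = 2.86 + z_{0.1}·3.74.
z = 1.282; U = 2.86 + 1.282 × 3.74 = 7.65.

7.65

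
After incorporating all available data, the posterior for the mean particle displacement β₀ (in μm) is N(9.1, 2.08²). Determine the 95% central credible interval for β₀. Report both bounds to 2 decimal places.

The posterior is symmetric, so the 95% equal-tailed interval is β₀ = 9.1 ± z·2.08 with z = 1.960.
Half-width: 1.960 × 2.08 = 4.08.
9.1 − 4.08 = 5.02; 9.1 + 4.08 = 13.18.

[5.02, 13.18]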